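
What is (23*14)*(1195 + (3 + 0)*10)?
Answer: 394450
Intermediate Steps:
(23*14)*(1195 + (3 + 0)*10) = 322*(1195 + 3*10) = 322*(1195 + 30) = 322*1225 = 394450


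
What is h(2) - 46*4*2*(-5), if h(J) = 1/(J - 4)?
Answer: 3679/2 ≈ 1839.5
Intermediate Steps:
h(J) = 1/(-4 + J)
h(2) - 46*4*2*(-5) = 1/(-4 + 2) - 46*4*2*(-5) = 1/(-2) - 368*(-5) = -1/2 - 46*(-40) = -1/2 + 1840 = 3679/2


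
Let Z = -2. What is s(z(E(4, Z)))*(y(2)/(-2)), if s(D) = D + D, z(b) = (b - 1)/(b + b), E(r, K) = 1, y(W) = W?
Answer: 0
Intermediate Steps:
z(b) = (-1 + b)/(2*b) (z(b) = (-1 + b)/((2*b)) = (-1 + b)*(1/(2*b)) = (-1 + b)/(2*b))
s(D) = 2*D
s(z(E(4, Z)))*(y(2)/(-2)) = (2*((½)*(-1 + 1)/1))*(2/(-2)) = (2*((½)*1*0))*(2*(-½)) = (2*0)*(-1) = 0*(-1) = 0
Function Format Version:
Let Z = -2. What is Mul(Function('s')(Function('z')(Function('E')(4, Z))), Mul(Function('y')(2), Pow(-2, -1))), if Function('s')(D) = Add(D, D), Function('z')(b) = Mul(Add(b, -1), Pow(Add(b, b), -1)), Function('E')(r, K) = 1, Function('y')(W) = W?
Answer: 0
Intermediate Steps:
Function('z')(b) = Mul(Rational(1, 2), Pow(b, -1), Add(-1, b)) (Function('z')(b) = Mul(Add(-1, b), Pow(Mul(2, b), -1)) = Mul(Add(-1, b), Mul(Rational(1, 2), Pow(b, -1))) = Mul(Rational(1, 2), Pow(b, -1), Add(-1, b)))
Function('s')(D) = Mul(2, D)
Mul(Function('s')(Function('z')(Function('E')(4, Z))), Mul(Function('y')(2), Pow(-2, -1))) = Mul(Mul(2, Mul(Rational(1, 2), Pow(1, -1), Add(-1, 1))), Mul(2, Pow(-2, -1))) = Mul(Mul(2, Mul(Rational(1, 2), 1, 0)), Mul(2, Rational(-1, 2))) = Mul(Mul(2, 0), -1) = Mul(0, -1) = 0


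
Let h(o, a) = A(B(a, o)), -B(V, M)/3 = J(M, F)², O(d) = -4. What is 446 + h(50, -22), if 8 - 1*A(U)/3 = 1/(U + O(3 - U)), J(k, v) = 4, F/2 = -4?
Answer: 24443/52 ≈ 470.06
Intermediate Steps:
F = -8 (F = 2*(-4) = -8)
B(V, M) = -48 (B(V, M) = -3*4² = -3*16 = -48)
A(U) = 24 - 3/(-4 + U) (A(U) = 24 - 3/(U - 4) = 24 - 3/(-4 + U))
h(o, a) = 1251/52 (h(o, a) = 3*(-33 + 8*(-48))/(-4 - 48) = 3*(-33 - 384)/(-52) = 3*(-1/52)*(-417) = 1251/52)
446 + h(50, -22) = 446 + 1251/52 = 24443/52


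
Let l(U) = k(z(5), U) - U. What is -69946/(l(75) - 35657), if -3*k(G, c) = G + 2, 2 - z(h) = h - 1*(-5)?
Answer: 34973/17865 ≈ 1.9576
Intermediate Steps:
z(h) = -3 - h (z(h) = 2 - (h - 1*(-5)) = 2 - (h + 5) = 2 - (5 + h) = 2 + (-5 - h) = -3 - h)
k(G, c) = -⅔ - G/3 (k(G, c) = -(G + 2)/3 = -(2 + G)/3 = -⅔ - G/3)
l(U) = 2 - U (l(U) = (-⅔ - (-3 - 1*5)/3) - U = (-⅔ - (-3 - 5)/3) - U = (-⅔ - ⅓*(-8)) - U = (-⅔ + 8/3) - U = 2 - U)
-69946/(l(75) - 35657) = -69946/((2 - 1*75) - 35657) = -69946/((2 - 75) - 35657) = -69946/(-73 - 35657) = -69946/(-35730) = -69946*(-1/35730) = 34973/17865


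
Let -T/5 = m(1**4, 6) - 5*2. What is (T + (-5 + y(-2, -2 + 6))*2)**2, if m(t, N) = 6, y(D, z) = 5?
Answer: 400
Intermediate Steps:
T = 20 (T = -5*(6 - 5*2) = -5*(6 - 10) = -5*(-4) = 20)
(T + (-5 + y(-2, -2 + 6))*2)**2 = (20 + (-5 + 5)*2)**2 = (20 + 0*2)**2 = (20 + 0)**2 = 20**2 = 400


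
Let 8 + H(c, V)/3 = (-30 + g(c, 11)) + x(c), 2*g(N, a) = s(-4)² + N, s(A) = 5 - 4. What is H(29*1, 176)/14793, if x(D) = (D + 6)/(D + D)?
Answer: -1299/285998 ≈ -0.0045420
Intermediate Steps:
s(A) = 1
g(N, a) = ½ + N/2 (g(N, a) = (1² + N)/2 = (1 + N)/2 = ½ + N/2)
x(D) = (6 + D)/(2*D) (x(D) = (6 + D)/((2*D)) = (6 + D)*(1/(2*D)) = (6 + D)/(2*D))
H(c, V) = -225/2 + 3*c/2 + 3*(6 + c)/(2*c) (H(c, V) = -24 + 3*((-30 + (½ + c/2)) + (6 + c)/(2*c)) = -24 + 3*((-59/2 + c/2) + (6 + c)/(2*c)) = -24 + 3*(-59/2 + c/2 + (6 + c)/(2*c)) = -24 + (-177/2 + 3*c/2 + 3*(6 + c)/(2*c)) = -225/2 + 3*c/2 + 3*(6 + c)/(2*c))
H(29*1, 176)/14793 = (-111 + 9/((29*1)) + 3*(29*1)/2)/14793 = (-111 + 9/29 + (3/2)*29)*(1/14793) = (-111 + 9*(1/29) + 87/2)*(1/14793) = (-111 + 9/29 + 87/2)*(1/14793) = -3897/58*1/14793 = -1299/285998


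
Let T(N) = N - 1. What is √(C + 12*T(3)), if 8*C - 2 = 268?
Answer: √231/2 ≈ 7.5993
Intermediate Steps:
C = 135/4 (C = ¼ + (⅛)*268 = ¼ + 67/2 = 135/4 ≈ 33.750)
T(N) = -1 + N
√(C + 12*T(3)) = √(135/4 + 12*(-1 + 3)) = √(135/4 + 12*2) = √(135/4 + 24) = √(231/4) = √231/2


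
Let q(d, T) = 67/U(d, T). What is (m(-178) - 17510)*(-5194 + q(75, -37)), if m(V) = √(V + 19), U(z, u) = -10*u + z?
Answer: 8094043026/89 - 2311263*I*√159/445 ≈ 9.0944e+7 - 65492.0*I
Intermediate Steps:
U(z, u) = z - 10*u
q(d, T) = 67/(d - 10*T)
m(V) = √(19 + V)
(m(-178) - 17510)*(-5194 + q(75, -37)) = (√(19 - 178) - 17510)*(-5194 + 67/(75 - 10*(-37))) = (√(-159) - 17510)*(-5194 + 67/(75 + 370)) = (I*√159 - 17510)*(-5194 + 67/445) = (-17510 + I*√159)*(-5194 + 67*(1/445)) = (-17510 + I*√159)*(-5194 + 67/445) = (-17510 + I*√159)*(-2311263/445) = 8094043026/89 - 2311263*I*√159/445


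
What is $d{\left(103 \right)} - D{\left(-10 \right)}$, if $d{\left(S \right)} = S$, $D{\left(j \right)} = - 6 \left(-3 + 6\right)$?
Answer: $121$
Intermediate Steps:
$D{\left(j \right)} = -18$ ($D{\left(j \right)} = \left(-6\right) 3 = -18$)
$d{\left(103 \right)} - D{\left(-10 \right)} = 103 - -18 = 103 + 18 = 121$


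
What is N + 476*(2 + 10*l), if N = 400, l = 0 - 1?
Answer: -3408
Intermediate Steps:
l = -1
N + 476*(2 + 10*l) = 400 + 476*(2 + 10*(-1)) = 400 + 476*(2 - 10) = 400 + 476*(-8) = 400 - 3808 = -3408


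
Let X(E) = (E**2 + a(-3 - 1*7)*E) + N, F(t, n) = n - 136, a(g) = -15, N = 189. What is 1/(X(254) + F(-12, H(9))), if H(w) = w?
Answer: 1/60768 ≈ 1.6456e-5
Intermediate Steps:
F(t, n) = -136 + n
X(E) = 189 + E**2 - 15*E (X(E) = (E**2 - 15*E) + 189 = 189 + E**2 - 15*E)
1/(X(254) + F(-12, H(9))) = 1/((189 + 254**2 - 15*254) + (-136 + 9)) = 1/((189 + 64516 - 3810) - 127) = 1/(60895 - 127) = 1/60768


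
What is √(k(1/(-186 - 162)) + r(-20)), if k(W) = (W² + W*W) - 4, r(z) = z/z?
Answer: I*√363310/348 ≈ 1.732*I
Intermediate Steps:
r(z) = 1
k(W) = -4 + 2*W² (k(W) = (W² + W²) - 4 = 2*W² - 4 = -4 + 2*W²)
√(k(1/(-186 - 162)) + r(-20)) = √((-4 + 2*(1/(-186 - 162))²) + 1) = √((-4 + 2*(1/(-348))²) + 1) = √((-4 + 2*(-1/348)²) + 1) = √((-4 + 2*(1/121104)) + 1) = √((-4 + 1/60552) + 1) = √(-242207/60552 + 1) = √(-181655/60552) = I*√363310/348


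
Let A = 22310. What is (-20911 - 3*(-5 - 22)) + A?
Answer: 1480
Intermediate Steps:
(-20911 - 3*(-5 - 22)) + A = (-20911 - 3*(-5 - 22)) + 22310 = (-20911 - 3*(-27)) + 22310 = (-20911 + 81) + 22310 = -20830 + 22310 = 1480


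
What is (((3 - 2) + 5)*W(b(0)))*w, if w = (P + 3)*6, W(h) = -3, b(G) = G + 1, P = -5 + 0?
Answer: 216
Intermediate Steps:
P = -5
b(G) = 1 + G
w = -12 (w = (-5 + 3)*6 = -2*6 = -12)
(((3 - 2) + 5)*W(b(0)))*w = (((3 - 2) + 5)*(-3))*(-12) = ((1 + 5)*(-3))*(-12) = (6*(-3))*(-12) = -18*(-12) = 216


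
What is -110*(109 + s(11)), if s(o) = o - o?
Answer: -11990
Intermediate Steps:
s(o) = 0
-110*(109 + s(11)) = -110*(109 + 0) = -110*109 = -11990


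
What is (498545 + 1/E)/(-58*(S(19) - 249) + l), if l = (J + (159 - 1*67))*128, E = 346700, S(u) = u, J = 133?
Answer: 24692221643/2087134000 ≈ 11.831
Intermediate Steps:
l = 28800 (l = (133 + (159 - 1*67))*128 = (133 + (159 - 67))*128 = (133 + 92)*128 = 225*128 = 28800)
(498545 + 1/E)/(-58*(S(19) - 249) + l) = (498545 + 1/346700)/(-58*(19 - 249) + 28800) = (498545 + 1/346700)/(-58*(-230) + 28800) = 172845551501/(346700*(13340 + 28800)) = (172845551501/346700)/42140 = (172845551501/346700)*(1/42140) = 24692221643/2087134000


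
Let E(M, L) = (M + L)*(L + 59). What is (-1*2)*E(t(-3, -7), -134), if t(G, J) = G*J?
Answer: -16950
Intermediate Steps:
E(M, L) = (59 + L)*(L + M) (E(M, L) = (L + M)*(59 + L) = (59 + L)*(L + M))
(-1*2)*E(t(-3, -7), -134) = (-1*2)*((-134)² + 59*(-134) + 59*(-3*(-7)) - (-402)*(-7)) = -2*(17956 - 7906 + 59*21 - 134*21) = -2*(17956 - 7906 + 1239 - 2814) = -2*8475 = -16950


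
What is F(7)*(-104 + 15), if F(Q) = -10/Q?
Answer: 890/7 ≈ 127.14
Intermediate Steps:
F(7)*(-104 + 15) = (-10/7)*(-104 + 15) = -10*⅐*(-89) = -10/7*(-89) = 890/7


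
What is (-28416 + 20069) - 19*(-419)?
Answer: -386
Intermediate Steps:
(-28416 + 20069) - 19*(-419) = -8347 + 7961 = -386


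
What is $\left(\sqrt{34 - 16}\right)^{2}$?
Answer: $18$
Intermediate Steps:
$\left(\sqrt{34 - 16}\right)^{2} = \left(\sqrt{18}\right)^{2} = \left(3 \sqrt{2}\right)^{2} = 18$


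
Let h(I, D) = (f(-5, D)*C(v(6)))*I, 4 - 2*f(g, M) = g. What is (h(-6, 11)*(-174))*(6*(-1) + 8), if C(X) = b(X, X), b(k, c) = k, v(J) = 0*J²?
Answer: 0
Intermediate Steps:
v(J) = 0
f(g, M) = 2 - g/2
C(X) = X
h(I, D) = 0 (h(I, D) = ((2 - ½*(-5))*0)*I = ((2 + 5/2)*0)*I = ((9/2)*0)*I = 0*I = 0)
(h(-6, 11)*(-174))*(6*(-1) + 8) = (0*(-174))*(6*(-1) + 8) = 0*(-6 + 8) = 0*2 = 0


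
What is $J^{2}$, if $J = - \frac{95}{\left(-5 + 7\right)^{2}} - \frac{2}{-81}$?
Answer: $\frac{59089969}{104976} \approx 562.89$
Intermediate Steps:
$J = - \frac{7687}{324}$ ($J = - \frac{95}{2^{2}} - - \frac{2}{81} = - \frac{95}{4} + \frac{2}{81} = - \frac{7687}{324} \approx -23.725$)
$J^{2} = \left(- \frac{7687}{324}\right)^{2} = \frac{59089969}{104976}$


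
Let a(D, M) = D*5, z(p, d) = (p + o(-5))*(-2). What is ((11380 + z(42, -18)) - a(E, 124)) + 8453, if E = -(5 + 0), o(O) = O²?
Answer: 19724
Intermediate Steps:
E = -5 (E = -1*5 = -5)
z(p, d) = -50 - 2*p (z(p, d) = (p + (-5)²)*(-2) = (p + 25)*(-2) = (25 + p)*(-2) = -50 - 2*p)
a(D, M) = 5*D
((11380 + z(42, -18)) - a(E, 124)) + 8453 = ((11380 + (-50 - 2*42)) - 5*(-5)) + 8453 = ((11380 + (-50 - 84)) - 1*(-25)) + 8453 = ((11380 - 134) + 25) + 8453 = (11246 + 25) + 8453 = 11271 + 8453 = 19724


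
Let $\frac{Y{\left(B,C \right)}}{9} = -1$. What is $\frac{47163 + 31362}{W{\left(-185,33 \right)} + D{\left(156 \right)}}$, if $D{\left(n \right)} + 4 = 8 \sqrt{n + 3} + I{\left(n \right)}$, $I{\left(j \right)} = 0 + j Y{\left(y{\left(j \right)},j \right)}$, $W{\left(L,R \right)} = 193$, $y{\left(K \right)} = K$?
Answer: $- \frac{31802625}{488683} - \frac{209400 \sqrt{159}}{488683} \approx -70.481$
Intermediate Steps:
$Y{\left(B,C \right)} = -9$ ($Y{\left(B,C \right)} = 9 \left(-1\right) = -9$)
$I{\left(j \right)} = - 9 j$ ($I{\left(j \right)} = 0 + j \left(-9\right) = 0 - 9 j = - 9 j$)
$D{\left(n \right)} = -4 - 9 n + 8 \sqrt{3 + n}$ ($D{\left(n \right)} = -4 - \left(- 8 \sqrt{n + 3} + 9 n\right) = -4 - \left(- 8 \sqrt{3 + n} + 9 n\right) = -4 - 9 n + 8 \sqrt{3 + n}$)
$\frac{47163 + 31362}{W{\left(-185,33 \right)} + D{\left(156 \right)}} = \frac{47163 + 31362}{193 - \left(1408 - 8 \sqrt{3 + 156}\right)} = \frac{78525}{193 - \left(1408 - 8 \sqrt{159}\right)} = \frac{78525}{-1215 + 8 \sqrt{159}}$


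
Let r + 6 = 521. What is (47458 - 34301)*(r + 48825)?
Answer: 649166380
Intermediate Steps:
r = 515 (r = -6 + 521 = 515)
(47458 - 34301)*(r + 48825) = (47458 - 34301)*(515 + 48825) = 13157*49340 = 649166380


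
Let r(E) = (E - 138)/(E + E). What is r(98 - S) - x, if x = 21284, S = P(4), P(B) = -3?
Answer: -4299405/202 ≈ -21284.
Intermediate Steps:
S = -3
r(E) = (-138 + E)/(2*E) (r(E) = (-138 + E)/((2*E)) = (-138 + E)*(1/(2*E)) = (-138 + E)/(2*E))
r(98 - S) - x = (-138 + (98 - 1*(-3)))/(2*(98 - 1*(-3))) - 1*21284 = (-138 + (98 + 3))/(2*(98 + 3)) - 21284 = (½)*(-138 + 101)/101 - 21284 = (½)*(1/101)*(-37) - 21284 = -37/202 - 21284 = -4299405/202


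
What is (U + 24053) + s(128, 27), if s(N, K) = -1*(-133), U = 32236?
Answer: 56422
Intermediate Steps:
s(N, K) = 133
(U + 24053) + s(128, 27) = (32236 + 24053) + 133 = 56289 + 133 = 56422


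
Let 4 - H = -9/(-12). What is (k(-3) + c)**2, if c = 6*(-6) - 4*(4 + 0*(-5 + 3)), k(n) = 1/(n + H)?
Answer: 2304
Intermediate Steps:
H = 13/4 (H = 4 - (-9)/(-12) = 4 - (-9)*(-1)/12 = 4 - 1*3/4 = 4 - 3/4 = 13/4 ≈ 3.2500)
k(n) = 1/(13/4 + n) (k(n) = 1/(n + 13/4) = 1/(13/4 + n))
c = -52 (c = -36 - 4*(4 + 0*(-2)) = -36 - 4*(4 + 0) = -36 - 4*4 = -36 - 16 = -52)
(k(-3) + c)**2 = (4/(13 + 4*(-3)) - 52)**2 = (4/(13 - 12) - 52)**2 = (4/1 - 52)**2 = (4*1 - 52)**2 = (4 - 52)**2 = (-48)**2 = 2304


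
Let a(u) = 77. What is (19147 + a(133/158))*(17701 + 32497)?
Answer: 965006352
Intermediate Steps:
(19147 + a(133/158))*(17701 + 32497) = (19147 + 77)*(17701 + 32497) = 19224*50198 = 965006352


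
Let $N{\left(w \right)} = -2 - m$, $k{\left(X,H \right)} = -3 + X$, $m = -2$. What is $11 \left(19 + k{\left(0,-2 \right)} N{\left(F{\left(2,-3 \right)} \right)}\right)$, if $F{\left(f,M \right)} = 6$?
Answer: $209$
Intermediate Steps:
$N{\left(w \right)} = 0$ ($N{\left(w \right)} = -2 - -2 = -2 + 2 = 0$)
$11 \left(19 + k{\left(0,-2 \right)} N{\left(F{\left(2,-3 \right)} \right)}\right) = 11 \left(19 + \left(-3 + 0\right) 0\right) = 11 \left(19 - 0\right) = 11 \left(19 + 0\right) = 11 \cdot 19 = 209$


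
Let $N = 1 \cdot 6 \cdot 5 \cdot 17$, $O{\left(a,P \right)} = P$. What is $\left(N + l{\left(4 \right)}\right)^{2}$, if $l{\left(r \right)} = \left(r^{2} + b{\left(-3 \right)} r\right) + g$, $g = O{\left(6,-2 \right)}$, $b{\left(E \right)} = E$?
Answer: $262144$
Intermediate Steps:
$g = -2$
$l{\left(r \right)} = -2 + r^{2} - 3 r$ ($l{\left(r \right)} = \left(r^{2} - 3 r\right) - 2 = -2 + r^{2} - 3 r$)
$N = 510$ ($N = 6 \cdot 5 \cdot 17 = 30 \cdot 17 = 510$)
$\left(N + l{\left(4 \right)}\right)^{2} = \left(510 - \left(14 - 16\right)\right)^{2} = \left(510 - -2\right)^{2} = \left(510 + 2\right)^{2} = 512^{2} = 262144$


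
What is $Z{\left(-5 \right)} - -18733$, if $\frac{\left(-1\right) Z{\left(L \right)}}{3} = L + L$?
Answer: $18763$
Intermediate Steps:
$Z{\left(L \right)} = - 6 L$ ($Z{\left(L \right)} = - 3 \left(L + L\right) = - 3 \cdot 2 L = - 6 L$)
$Z{\left(-5 \right)} - -18733 = \left(-6\right) \left(-5\right) - -18733 = 30 + 18733 = 18763$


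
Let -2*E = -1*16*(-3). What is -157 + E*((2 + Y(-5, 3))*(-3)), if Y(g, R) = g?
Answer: -373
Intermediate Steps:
E = -24 (E = -(-1*16)*(-3)/2 = -(-8)*(-3) = -½*48 = -24)
-157 + E*((2 + Y(-5, 3))*(-3)) = -157 - 24*(2 - 5)*(-3) = -157 - (-72)*(-3) = -157 - 24*9 = -157 - 216 = -373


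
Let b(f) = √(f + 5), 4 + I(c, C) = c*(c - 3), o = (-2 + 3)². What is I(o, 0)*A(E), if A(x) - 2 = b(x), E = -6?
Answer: -12 - 6*I ≈ -12.0 - 6.0*I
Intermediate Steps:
o = 1 (o = 1² = 1)
I(c, C) = -4 + c*(-3 + c) (I(c, C) = -4 + c*(c - 3) = -4 + c*(-3 + c))
b(f) = √(5 + f)
A(x) = 2 + √(5 + x)
I(o, 0)*A(E) = (-4 + 1² - 3*1)*(2 + √(5 - 6)) = (-4 + 1 - 3)*(2 + √(-1)) = -6*(2 + I) = -12 - 6*I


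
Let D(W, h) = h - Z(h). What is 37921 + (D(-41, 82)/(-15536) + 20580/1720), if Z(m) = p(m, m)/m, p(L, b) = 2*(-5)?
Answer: 1038982555899/27389968 ≈ 37933.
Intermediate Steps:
p(L, b) = -10
Z(m) = -10/m
D(W, h) = h + 10/h (D(W, h) = h - (-10)/h = h + 10/h)
37921 + (D(-41, 82)/(-15536) + 20580/1720) = 37921 + ((82 + 10/82)/(-15536) + 20580/1720) = 37921 + ((82 + 10*(1/82))*(-1/15536) + 20580*(1/1720)) = 37921 + ((82 + 5/41)*(-1/15536) + 1029/86) = 37921 + ((3367/41)*(-1/15536) + 1029/86) = 37921 + (-3367/636976 + 1029/86) = 37921 + 327579371/27389968 = 1038982555899/27389968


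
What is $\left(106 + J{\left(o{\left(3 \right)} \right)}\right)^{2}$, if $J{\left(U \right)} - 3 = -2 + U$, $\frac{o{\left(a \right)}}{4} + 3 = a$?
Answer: $11449$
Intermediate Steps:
$o{\left(a \right)} = -12 + 4 a$
$J{\left(U \right)} = 1 + U$ ($J{\left(U \right)} = 3 + \left(-2 + U\right) = 1 + U$)
$\left(106 + J{\left(o{\left(3 \right)} \right)}\right)^{2} = \left(106 + \left(1 + \left(-12 + 4 \cdot 3\right)\right)\right)^{2} = \left(106 + \left(1 + \left(-12 + 12\right)\right)\right)^{2} = \left(106 + \left(1 + 0\right)\right)^{2} = \left(106 + 1\right)^{2} = 107^{2} = 11449$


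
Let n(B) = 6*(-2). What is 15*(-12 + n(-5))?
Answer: -360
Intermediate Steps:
n(B) = -12
15*(-12 + n(-5)) = 15*(-12 - 12) = 15*(-24) = -360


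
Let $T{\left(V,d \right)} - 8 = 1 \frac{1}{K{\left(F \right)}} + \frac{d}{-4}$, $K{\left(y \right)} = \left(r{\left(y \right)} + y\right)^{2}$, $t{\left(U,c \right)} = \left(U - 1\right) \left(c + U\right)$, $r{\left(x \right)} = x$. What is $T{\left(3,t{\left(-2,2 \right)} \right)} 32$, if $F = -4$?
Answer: $\frac{513}{2} \approx 256.5$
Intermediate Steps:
$t{\left(U,c \right)} = \left(-1 + U\right) \left(U + c\right)$
$K{\left(y \right)} = 4 y^{2}$ ($K{\left(y \right)} = \left(y + y\right)^{2} = \left(2 y\right)^{2} = 4 y^{2}$)
$T{\left(V,d \right)} = \frac{513}{64} - \frac{d}{4}$ ($T{\left(V,d \right)} = 8 + \left(1 \frac{1}{4 \left(-4\right)^{2}} + \frac{d}{-4}\right) = 8 + \left(1 \frac{1}{4 \cdot 16} + d \left(- \frac{1}{4}\right)\right) = 8 - \left(- \frac{1}{64} + \frac{d}{4}\right) = \frac{513}{64} - \frac{d}{4}$)
$T{\left(3,t{\left(-2,2 \right)} \right)} 32 = \left(\frac{513}{64} - \frac{\left(-2\right)^{2} - -2 - 2 - 4}{4}\right) 32 = \left(\frac{513}{64} - \frac{4 + 2 - 2 - 4}{4}\right) 32 = \left(\frac{513}{64} - 0\right) 32 = \left(\frac{513}{64} + 0\right) 32 = \frac{513}{64} \cdot 32 = \frac{513}{2}$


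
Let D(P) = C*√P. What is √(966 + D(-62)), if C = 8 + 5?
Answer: √(966 + 13*I*√62) ≈ 31.124 + 1.6444*I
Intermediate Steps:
C = 13
D(P) = 13*√P
√(966 + D(-62)) = √(966 + 13*√(-62)) = √(966 + 13*(I*√62)) = √(966 + 13*I*√62)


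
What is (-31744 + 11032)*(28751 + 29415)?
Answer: -1204734192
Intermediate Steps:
(-31744 + 11032)*(28751 + 29415) = -20712*58166 = -1204734192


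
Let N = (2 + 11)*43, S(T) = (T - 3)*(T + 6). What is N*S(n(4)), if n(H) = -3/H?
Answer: -176085/16 ≈ -11005.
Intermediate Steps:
S(T) = (-3 + T)*(6 + T)
N = 559 (N = 13*43 = 559)
N*S(n(4)) = 559*(-18 + (-3/4)² + 3*(-3/4)) = 559*(-18 + (-3*¼)² + 3*(-3*¼)) = 559*(-18 + (-¾)² + 3*(-¾)) = 559*(-18 + 9/16 - 9/4) = 559*(-315/16) = -176085/16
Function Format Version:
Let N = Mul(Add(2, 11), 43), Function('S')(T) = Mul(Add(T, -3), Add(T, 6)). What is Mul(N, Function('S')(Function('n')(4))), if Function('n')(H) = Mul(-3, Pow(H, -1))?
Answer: Rational(-176085, 16) ≈ -11005.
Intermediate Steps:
Function('S')(T) = Mul(Add(-3, T), Add(6, T))
N = 559 (N = Mul(13, 43) = 559)
Mul(N, Function('S')(Function('n')(4))) = Mul(559, Add(-18, Pow(Mul(-3, Pow(4, -1)), 2), Mul(3, Mul(-3, Pow(4, -1))))) = Mul(559, Add(-18, Pow(Mul(-3, Rational(1, 4)), 2), Mul(3, Mul(-3, Rational(1, 4))))) = Mul(559, Add(-18, Pow(Rational(-3, 4), 2), Mul(3, Rational(-3, 4)))) = Mul(559, Add(-18, Rational(9, 16), Rational(-9, 4))) = Mul(559, Rational(-315, 16)) = Rational(-176085, 16)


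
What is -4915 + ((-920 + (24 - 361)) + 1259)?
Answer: -4913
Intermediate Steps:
-4915 + ((-920 + (24 - 361)) + 1259) = -4915 + ((-920 - 337) + 1259) = -4915 + (-1257 + 1259) = -4915 + 2 = -4913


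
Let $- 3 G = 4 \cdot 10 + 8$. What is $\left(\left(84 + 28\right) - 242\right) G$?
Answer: $2080$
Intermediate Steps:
$G = -16$ ($G = - \frac{4 \cdot 10 + 8}{3} = - \frac{40 + 8}{3} = \left(- \frac{1}{3}\right) 48 = -16$)
$\left(\left(84 + 28\right) - 242\right) G = \left(\left(84 + 28\right) - 242\right) \left(-16\right) = \left(112 - 242\right) \left(-16\right) = \left(-130\right) \left(-16\right) = 2080$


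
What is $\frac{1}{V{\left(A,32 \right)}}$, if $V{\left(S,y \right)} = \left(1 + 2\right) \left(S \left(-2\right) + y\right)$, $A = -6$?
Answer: $\frac{1}{132} \approx 0.0075758$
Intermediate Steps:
$V{\left(S,y \right)} = - 6 S + 3 y$ ($V{\left(S,y \right)} = 3 \left(- 2 S + y\right) = 3 \left(y - 2 S\right) = - 6 S + 3 y$)
$\frac{1}{V{\left(A,32 \right)}} = \frac{1}{\left(-6\right) \left(-6\right) + 3 \cdot 32} = \frac{1}{36 + 96} = \frac{1}{132}$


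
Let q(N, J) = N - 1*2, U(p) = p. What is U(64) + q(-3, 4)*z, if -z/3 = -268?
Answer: -3956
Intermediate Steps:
z = 804 (z = -3*(-268) = 804)
q(N, J) = -2 + N (q(N, J) = N - 2 = -2 + N)
U(64) + q(-3, 4)*z = 64 + (-2 - 3)*804 = 64 - 5*804 = 64 - 4020 = -3956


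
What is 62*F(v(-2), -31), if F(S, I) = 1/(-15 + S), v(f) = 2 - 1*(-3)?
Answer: -31/5 ≈ -6.2000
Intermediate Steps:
v(f) = 5 (v(f) = 2 + 3 = 5)
62*F(v(-2), -31) = 62/(-15 + 5) = 62/(-10) = 62*(-⅒) = -31/5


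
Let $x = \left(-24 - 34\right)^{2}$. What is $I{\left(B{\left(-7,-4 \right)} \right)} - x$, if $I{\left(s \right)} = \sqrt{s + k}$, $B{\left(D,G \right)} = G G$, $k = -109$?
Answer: $-3364 + i \sqrt{93} \approx -3364.0 + 9.6436 i$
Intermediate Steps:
$B{\left(D,G \right)} = G^{2}$
$x = 3364$ ($x = \left(-58\right)^{2} = 3364$)
$I{\left(s \right)} = \sqrt{-109 + s}$ ($I{\left(s \right)} = \sqrt{s - 109} = \sqrt{-109 + s}$)
$I{\left(B{\left(-7,-4 \right)} \right)} - x = \sqrt{-109 + \left(-4\right)^{2}} - 3364 = \sqrt{-109 + 16} - 3364 = \sqrt{-93} - 3364 = i \sqrt{93} - 3364 = -3364 + i \sqrt{93}$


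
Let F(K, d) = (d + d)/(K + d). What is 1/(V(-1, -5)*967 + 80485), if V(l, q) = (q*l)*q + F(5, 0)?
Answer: 1/56310 ≈ 1.7759e-5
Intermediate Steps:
F(K, d) = 2*d/(K + d) (F(K, d) = (2*d)/(K + d) = 2*d/(K + d))
V(l, q) = l*q**2 (V(l, q) = (q*l)*q + 2*0/(5 + 0) = (l*q)*q + 2*0/5 = l*q**2 + 2*0*(1/5) = l*q**2 + 0 = l*q**2)
1/(V(-1, -5)*967 + 80485) = 1/(-1*(-5)**2*967 + 80485) = 1/(-1*25*967 + 80485) = 1/(-25*967 + 80485) = 1/(-24175 + 80485) = 1/56310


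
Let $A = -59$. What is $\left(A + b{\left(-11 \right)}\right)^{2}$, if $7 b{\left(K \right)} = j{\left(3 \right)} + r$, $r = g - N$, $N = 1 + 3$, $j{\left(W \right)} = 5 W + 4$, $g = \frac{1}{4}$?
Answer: $\frac{2531281}{784} \approx 3228.7$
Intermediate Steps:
$g = \frac{1}{4} \approx 0.25$
$j{\left(W \right)} = 4 + 5 W$
$N = 4$
$r = - \frac{15}{4}$ ($r = \frac{1}{4} - 4 = - \frac{15}{4} \approx -3.75$)
$b{\left(K \right)} = \frac{61}{28}$ ($b{\left(K \right)} = \frac{\left(4 + 5 \cdot 3\right) - \frac{15}{4}}{7} = \frac{\left(4 + 15\right) - \frac{15}{4}}{7} = \frac{19 - \frac{15}{4}}{7} = \frac{1}{7} \cdot \frac{61}{4} = \frac{61}{28}$)
$\left(A + b{\left(-11 \right)}\right)^{2} = \left(-59 + \frac{61}{28}\right)^{2} = \left(- \frac{1591}{28}\right)^{2} = \frac{2531281}{784}$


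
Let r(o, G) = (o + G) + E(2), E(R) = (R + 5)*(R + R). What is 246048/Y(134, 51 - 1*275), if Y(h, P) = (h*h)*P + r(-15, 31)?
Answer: -20504/335175 ≈ -0.061174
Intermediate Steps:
E(R) = 2*R*(5 + R) (E(R) = (5 + R)*(2*R) = 2*R*(5 + R))
r(o, G) = 28 + G + o (r(o, G) = (o + G) + 2*2*(5 + 2) = (G + o) + 2*2*7 = (G + o) + 28 = 28 + G + o)
Y(h, P) = 44 + P*h² (Y(h, P) = (h*h)*P + (28 + 31 - 15) = h²*P + 44 = P*h² + 44 = 44 + P*h²)
246048/Y(134, 51 - 1*275) = 246048/(44 + (51 - 1*275)*134²) = 246048/(44 + (51 - 275)*17956) = 246048/(44 - 224*17956) = 246048/(44 - 4022144) = 246048/(-4022100) = 246048*(-1/4022100) = -20504/335175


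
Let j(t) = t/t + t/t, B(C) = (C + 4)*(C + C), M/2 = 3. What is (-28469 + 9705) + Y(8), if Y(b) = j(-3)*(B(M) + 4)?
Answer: -18516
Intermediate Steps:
M = 6 (M = 2*3 = 6)
B(C) = 2*C*(4 + C) (B(C) = (4 + C)*(2*C) = 2*C*(4 + C))
j(t) = 2 (j(t) = 1 + 1 = 2)
Y(b) = 248 (Y(b) = 2*(2*6*(4 + 6) + 4) = 2*(2*6*10 + 4) = 2*(120 + 4) = 2*124 = 248)
(-28469 + 9705) + Y(8) = (-28469 + 9705) + 248 = -18764 + 248 = -18516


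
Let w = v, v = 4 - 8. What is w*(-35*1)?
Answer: 140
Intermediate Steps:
v = -4
w = -4
w*(-35*1) = -(-140) = -4*(-35) = 140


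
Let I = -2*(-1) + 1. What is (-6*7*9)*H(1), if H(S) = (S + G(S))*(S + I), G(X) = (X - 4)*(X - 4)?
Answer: -15120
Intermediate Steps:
G(X) = (-4 + X)**2 (G(X) = (-4 + X)*(-4 + X) = (-4 + X)**2)
I = 3 (I = 2 + 1 = 3)
H(S) = (3 + S)*(S + (-4 + S)**2) (H(S) = (S + (-4 + S)**2)*(S + 3) = (S + (-4 + S)**2)*(3 + S) = (3 + S)*(S + (-4 + S)**2))
(-6*7*9)*H(1) = (-6*7*9)*(48 + 1**3 - 5*1 - 4*1**2) = (-42*9)*(48 + 1 - 5 - 4*1) = -378*(48 + 1 - 5 - 4) = -378*40 = -15120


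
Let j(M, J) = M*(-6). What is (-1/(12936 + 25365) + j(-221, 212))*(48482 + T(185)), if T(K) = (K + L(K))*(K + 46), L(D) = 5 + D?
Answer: 6861696097375/38301 ≈ 1.7915e+8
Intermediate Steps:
j(M, J) = -6*M
T(K) = (5 + 2*K)*(46 + K) (T(K) = (K + (5 + K))*(K + 46) = (5 + 2*K)*(46 + K))
(-1/(12936 + 25365) + j(-221, 212))*(48482 + T(185)) = (-1/(12936 + 25365) - 6*(-221))*(48482 + (230 + 2*185² + 97*185)) = (-1/38301 + 1326)*(48482 + (230 + 2*34225 + 17945)) = (-1*1/38301 + 1326)*(48482 + (230 + 68450 + 17945)) = (-1/38301 + 1326)*(48482 + 86625) = (50787125/38301)*135107 = 6861696097375/38301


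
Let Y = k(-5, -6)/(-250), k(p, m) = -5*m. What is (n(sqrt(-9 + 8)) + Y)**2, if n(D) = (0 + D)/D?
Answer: 484/625 ≈ 0.77440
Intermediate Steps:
n(D) = 1 (n(D) = D/D = 1)
Y = -3/25 (Y = -5*(-6)/(-250) = 30*(-1/250) = -3/25 ≈ -0.12000)
(n(sqrt(-9 + 8)) + Y)**2 = (1 - 3/25)**2 = (22/25)**2 = 484/625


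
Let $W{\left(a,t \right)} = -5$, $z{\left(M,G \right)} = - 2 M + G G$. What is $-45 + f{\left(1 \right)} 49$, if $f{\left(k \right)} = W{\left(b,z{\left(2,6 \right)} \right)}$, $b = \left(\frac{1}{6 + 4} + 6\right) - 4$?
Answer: $-290$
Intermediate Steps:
$z{\left(M,G \right)} = G^{2} - 2 M$ ($z{\left(M,G \right)} = - 2 M + G^{2} = G^{2} - 2 M$)
$b = \frac{21}{10}$ ($b = \left(\frac{1}{10} + 6\right) - 4 = \frac{61}{10} - 4 = \frac{21}{10} \approx 2.1$)
$f{\left(k \right)} = -5$
$-45 + f{\left(1 \right)} 49 = -45 - 245 = -290$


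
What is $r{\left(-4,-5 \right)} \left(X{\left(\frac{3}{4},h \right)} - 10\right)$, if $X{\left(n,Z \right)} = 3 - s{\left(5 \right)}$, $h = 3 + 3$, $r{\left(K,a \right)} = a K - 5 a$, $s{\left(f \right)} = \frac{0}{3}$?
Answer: $-315$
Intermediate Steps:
$s{\left(f \right)} = 0$ ($s{\left(f \right)} = 0 \cdot \frac{1}{3} = 0$)
$r{\left(K,a \right)} = - 5 a + K a$ ($r{\left(K,a \right)} = K a - 5 a = - 5 a + K a$)
$h = 6$
$X{\left(n,Z \right)} = 3$ ($X{\left(n,Z \right)} = 3 - 0 = 3 + 0 = 3$)
$r{\left(-4,-5 \right)} \left(X{\left(\frac{3}{4},h \right)} - 10\right) = - 5 \left(-5 - 4\right) \left(3 - 10\right) = \left(-5\right) \left(-9\right) \left(-7\right) = 45 \left(-7\right) = -315$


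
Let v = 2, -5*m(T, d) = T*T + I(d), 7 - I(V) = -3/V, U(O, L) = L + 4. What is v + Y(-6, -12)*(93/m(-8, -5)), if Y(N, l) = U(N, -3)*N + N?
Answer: 7151/88 ≈ 81.261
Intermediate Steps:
U(O, L) = 4 + L
I(V) = 7 + 3/V (I(V) = 7 - (-3)/V = 7 + 3/V)
Y(N, l) = 2*N (Y(N, l) = (4 - 3)*N + N = 1*N + N = N + N = 2*N)
m(T, d) = -7/5 - 3/(5*d) - T²/5 (m(T, d) = -(T*T + (7 + 3/d))/5 = -(T² + (7 + 3/d))/5 = -(7 + T² + 3/d)/5 = -7/5 - 3/(5*d) - T²/5)
v + Y(-6, -12)*(93/m(-8, -5)) = 2 + (2*(-6))*(93/(((⅕)*(-3 - 7*(-5) - 1*(-5)*(-8)²)/(-5)))) = 2 - 1116/((⅕)*(-⅕)*(-3 + 35 - 1*(-5)*64)) = 2 - 1116/((⅕)*(-⅕)*(-3 + 35 + 320)) = 2 - 1116/((⅕)*(-⅕)*352) = 2 - 1116/(-352/25) = 2 - 1116*(-25)/352 = 2 - 12*(-2325/352) = 2 + 6975/88 = 7151/88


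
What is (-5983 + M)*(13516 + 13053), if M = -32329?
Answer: -1017911528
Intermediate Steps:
(-5983 + M)*(13516 + 13053) = (-5983 - 32329)*(13516 + 13053) = -38312*26569 = -1017911528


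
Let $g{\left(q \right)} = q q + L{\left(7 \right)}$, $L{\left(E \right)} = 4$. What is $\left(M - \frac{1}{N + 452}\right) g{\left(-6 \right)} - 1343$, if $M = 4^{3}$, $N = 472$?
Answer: $\frac{281117}{231} \approx 1217.0$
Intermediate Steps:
$M = 64$
$g{\left(q \right)} = 4 + q^{2}$ ($g{\left(q \right)} = q q + 4 = q^{2} + 4 = 4 + q^{2}$)
$\left(M - \frac{1}{N + 452}\right) g{\left(-6 \right)} - 1343 = \left(64 - \frac{1}{472 + 452}\right) \left(4 + \left(-6\right)^{2}\right) - 1343 = \left(64 - \frac{1}{924}\right) \left(4 + 36\right) - 1343 = \left(64 - \frac{1}{924}\right) 40 - 1343 = \frac{59135}{924} \cdot 40 - 1343 = \frac{591350}{231} - 1343 = \frac{281117}{231}$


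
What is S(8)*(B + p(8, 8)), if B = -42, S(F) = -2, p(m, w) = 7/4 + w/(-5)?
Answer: 837/10 ≈ 83.700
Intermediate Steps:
p(m, w) = 7/4 - w/5 (p(m, w) = 7*(1/4) + w*(-1/5) = 7/4 - w/5)
S(8)*(B + p(8, 8)) = -2*(-42 + (7/4 - 1/5*8)) = -2*(-42 + (7/4 - 8/5)) = -2*(-42 + 3/20) = -2*(-837/20) = 837/10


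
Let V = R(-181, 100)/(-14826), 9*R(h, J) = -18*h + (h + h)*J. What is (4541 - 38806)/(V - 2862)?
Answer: 29689065/2479579 ≈ 11.973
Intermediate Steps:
R(h, J) = -2*h + 2*J*h/9 (R(h, J) = (-18*h + (h + h)*J)/9 = (-18*h + (2*h)*J)/9 = (-18*h + 2*J*h)/9 = -2*h + 2*J*h/9)
V = 2353/9531 (V = ((2/9)*(-181)*(-9 + 100))/(-14826) = ((2/9)*(-181)*91)*(-1/14826) = -32942/9*(-1/14826) = 2353/9531 ≈ 0.24688)
(4541 - 38806)/(V - 2862) = (4541 - 38806)/(2353/9531 - 2862) = -34265/(-27275369/9531) = -34265*(-9531/27275369) = 29689065/2479579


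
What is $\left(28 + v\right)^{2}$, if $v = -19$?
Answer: $81$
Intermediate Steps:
$\left(28 + v\right)^{2} = \left(28 - 19\right)^{2} = 9^{2} = 81$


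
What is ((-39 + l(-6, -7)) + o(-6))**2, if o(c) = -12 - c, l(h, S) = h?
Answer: 2601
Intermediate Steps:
((-39 + l(-6, -7)) + o(-6))**2 = ((-39 - 6) + (-12 - 1*(-6)))**2 = (-45 + (-12 + 6))**2 = (-45 - 6)**2 = (-51)**2 = 2601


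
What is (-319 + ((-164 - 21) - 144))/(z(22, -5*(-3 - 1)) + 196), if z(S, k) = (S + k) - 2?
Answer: -162/59 ≈ -2.7458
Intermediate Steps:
z(S, k) = -2 + S + k
(-319 + ((-164 - 21) - 144))/(z(22, -5*(-3 - 1)) + 196) = (-319 + ((-164 - 21) - 144))/((-2 + 22 - 5*(-3 - 1)) + 196) = (-319 + (-185 - 144))/((-2 + 22 - 5*(-4)) + 196) = (-319 - 329)/((-2 + 22 + 20) + 196) = -648/(40 + 196) = -648/236 = -648*1/236 = -162/59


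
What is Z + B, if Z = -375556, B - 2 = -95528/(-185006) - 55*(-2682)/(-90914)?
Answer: -1579174997490151/4204908871 ≈ -3.7556e+5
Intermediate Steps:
B = 3758467125/4204908871 (B = 2 + (-95528/(-185006) - 55*(-2682)/(-90914)) = 2 + (-95528*(-1/185006) + 147510*(-1/90914)) = 2 + (47764/92503 - 73755/45457) = 2 - 4651350617/4204908871 = 3758467125/4204908871 ≈ 0.89383)
Z + B = -375556 + 3758467125/4204908871 = -1579174997490151/4204908871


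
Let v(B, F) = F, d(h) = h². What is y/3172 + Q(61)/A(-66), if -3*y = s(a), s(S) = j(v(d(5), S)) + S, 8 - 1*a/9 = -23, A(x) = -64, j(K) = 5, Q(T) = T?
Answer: -149663/152256 ≈ -0.98297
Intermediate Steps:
a = 279 (a = 72 - 9*(-23) = 72 + 207 = 279)
s(S) = 5 + S
y = -284/3 (y = -(5 + 279)/3 = -⅓*284 = -284/3 ≈ -94.667)
y/3172 + Q(61)/A(-66) = -284/3/3172 + 61/(-64) = -284/3*1/3172 + 61*(-1/64) = -71/2379 - 61/64 = -149663/152256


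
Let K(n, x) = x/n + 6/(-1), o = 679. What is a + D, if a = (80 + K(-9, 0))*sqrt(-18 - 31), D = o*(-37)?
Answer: -25123 + 518*I ≈ -25123.0 + 518.0*I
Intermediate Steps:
K(n, x) = -6 + x/n (K(n, x) = x/n + 6*(-1) = x/n - 6 = -6 + x/n)
D = -25123 (D = 679*(-37) = -25123)
a = 518*I (a = (80 + (-6 + 0/(-9)))*sqrt(-18 - 31) = (80 + (-6 + 0*(-1/9)))*sqrt(-49) = (80 + (-6 + 0))*(7*I) = (80 - 6)*(7*I) = 74*(7*I) = 518*I ≈ 518.0*I)
a + D = 518*I - 25123 = -25123 + 518*I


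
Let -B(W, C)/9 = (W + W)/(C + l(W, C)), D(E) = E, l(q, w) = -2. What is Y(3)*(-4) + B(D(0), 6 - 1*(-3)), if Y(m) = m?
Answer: -12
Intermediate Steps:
B(W, C) = -18*W/(-2 + C) (B(W, C) = -9*(W + W)/(C - 2) = -9*2*W/(-2 + C) = -18*W/(-2 + C))
Y(3)*(-4) + B(D(0), 6 - 1*(-3)) = 3*(-4) - 18*0/(-2 + (6 - 1*(-3))) = -12 - 18*0/(-2 + (6 + 3)) = -12 - 18*0/(-2 + 9) = -12 - 18*0/7 = -12 - 18*0*1/7 = -12 + 0 = -12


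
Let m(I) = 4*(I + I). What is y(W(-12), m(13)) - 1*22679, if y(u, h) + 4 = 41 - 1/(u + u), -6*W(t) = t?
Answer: -90569/4 ≈ -22642.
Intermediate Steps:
m(I) = 8*I (m(I) = 4*(2*I) = 8*I)
W(t) = -t/6
y(u, h) = 37 - 1/(2*u) (y(u, h) = -4 + (41 - 1/(u + u)) = -4 + (41 - 1/(2*u)) = 37 - 1/(2*u))
y(W(-12), m(13)) - 1*22679 = (37 - 1/(2*((-⅙*(-12))))) - 1*22679 = (37 - ½/2) - 22679 = (37 - ½*½) - 22679 = (37 - ¼) - 22679 = 147/4 - 22679 = -90569/4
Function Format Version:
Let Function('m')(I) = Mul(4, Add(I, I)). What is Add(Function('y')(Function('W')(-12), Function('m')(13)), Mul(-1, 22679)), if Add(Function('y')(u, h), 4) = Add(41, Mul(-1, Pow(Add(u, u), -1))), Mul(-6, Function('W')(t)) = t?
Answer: Rational(-90569, 4) ≈ -22642.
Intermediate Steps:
Function('m')(I) = Mul(8, I) (Function('m')(I) = Mul(4, Mul(2, I)) = Mul(8, I))
Function('W')(t) = Mul(Rational(-1, 6), t)
Function('y')(u, h) = Add(37, Mul(Rational(-1, 2), Pow(u, -1))) (Function('y')(u, h) = Add(-4, Add(41, Mul(-1, Pow(Add(u, u), -1)))) = Add(-4, Add(41, Mul(-1, Pow(Mul(2, u), -1)))) = Add(-4, Add(41, Mul(-1, Mul(Rational(1, 2), Pow(u, -1))))) = Add(-4, Add(41, Mul(Rational(-1, 2), Pow(u, -1)))) = Add(37, Mul(Rational(-1, 2), Pow(u, -1))))
Add(Function('y')(Function('W')(-12), Function('m')(13)), Mul(-1, 22679)) = Add(Add(37, Mul(Rational(-1, 2), Pow(Mul(Rational(-1, 6), -12), -1))), Mul(-1, 22679)) = Add(Add(37, Mul(Rational(-1, 2), Pow(2, -1))), -22679) = Add(Add(37, Mul(Rational(-1, 2), Rational(1, 2))), -22679) = Add(Add(37, Rational(-1, 4)), -22679) = Add(Rational(147, 4), -22679) = Rational(-90569, 4)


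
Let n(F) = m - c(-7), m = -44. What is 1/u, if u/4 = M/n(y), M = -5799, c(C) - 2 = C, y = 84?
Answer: 13/7732 ≈ 0.0016813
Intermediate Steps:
c(C) = 2 + C
n(F) = -39 (n(F) = -44 - (2 - 7) = -44 - 1*(-5) = -44 + 5 = -39)
u = 7732/13 (u = 4*(-5799/(-39)) = 4*(-5799*(-1/39)) = 4*(1933/13) = 7732/13 ≈ 594.77)
1/u = 1/(7732/13) = 13/7732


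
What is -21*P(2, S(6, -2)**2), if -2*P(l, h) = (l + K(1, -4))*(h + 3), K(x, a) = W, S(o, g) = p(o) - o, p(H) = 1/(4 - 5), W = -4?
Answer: -1092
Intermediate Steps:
p(H) = -1 (p(H) = 1/(-1) = -1)
S(o, g) = -1 - o
K(x, a) = -4
P(l, h) = -(-4 + l)*(3 + h)/2 (P(l, h) = -(l - 4)*(h + 3)/2 = -(-4 + l)*(3 + h)/2)
-21*P(2, S(6, -2)**2) = -21*(6 + 2*(-1 - 1*6)**2 - 3/2*2 - 1/2*(-1 - 1*6)**2*2) = -21*(6 + 2*(-1 - 6)**2 - 3 - 1/2*(-1 - 6)**2*2) = -21*(6 + 2*(-7)**2 - 3 - 1/2*(-7)**2*2) = -21*(6 + 2*49 - 3 - 1/2*49*2) = -21*(6 + 98 - 3 - 49) = -21*52 = -1092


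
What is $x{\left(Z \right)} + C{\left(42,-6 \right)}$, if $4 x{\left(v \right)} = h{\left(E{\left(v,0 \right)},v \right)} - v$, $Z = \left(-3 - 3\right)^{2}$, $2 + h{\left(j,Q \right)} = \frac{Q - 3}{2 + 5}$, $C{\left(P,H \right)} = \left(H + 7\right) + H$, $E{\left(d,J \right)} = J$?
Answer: $- \frac{373}{28} \approx -13.321$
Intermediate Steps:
$C{\left(P,H \right)} = 7 + 2 H$ ($C{\left(P,H \right)} = \left(7 + H\right) + H = 7 + 2 H$)
$h{\left(j,Q \right)} = - \frac{17}{7} + \frac{Q}{7}$ ($h{\left(j,Q \right)} = -2 + \frac{Q - 3}{2 + 5} = -2 + \frac{-3 + Q}{7} = -2 + \left(-3 + Q\right) \frac{1}{7} = -2 + \left(- \frac{3}{7} + \frac{Q}{7}\right) = - \frac{17}{7} + \frac{Q}{7}$)
$Z = 36$ ($Z = \left(-6\right)^{2} = 36$)
$x{\left(v \right)} = - \frac{17}{28} - \frac{3 v}{14}$ ($x{\left(v \right)} = \frac{\left(- \frac{17}{7} + \frac{v}{7}\right) - v}{4} = \frac{- \frac{17}{7} - \frac{6 v}{7}}{4} = - \frac{17}{28} - \frac{3 v}{14}$)
$x{\left(Z \right)} + C{\left(42,-6 \right)} = \left(- \frac{17}{28} - \frac{54}{7}\right) + \left(7 + 2 \left(-6\right)\right) = \left(- \frac{17}{28} - \frac{54}{7}\right) + \left(7 - 12\right) = - \frac{233}{28} - 5 = - \frac{373}{28}$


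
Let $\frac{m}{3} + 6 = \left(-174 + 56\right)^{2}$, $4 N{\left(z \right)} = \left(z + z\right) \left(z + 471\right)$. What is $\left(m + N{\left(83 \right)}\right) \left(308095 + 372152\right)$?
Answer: $44042592015$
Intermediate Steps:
$N{\left(z \right)} = \frac{z \left(471 + z\right)}{2}$ ($N{\left(z \right)} = \frac{\left(z + z\right) \left(z + 471\right)}{4} = \frac{2 z \left(471 + z\right)}{4} = \frac{z \left(471 + z\right)}{2}$)
$m = 41754$ ($m = -18 + 3 \left(-174 + 56\right)^{2} = -18 + 3 \left(-118\right)^{2} = -18 + 3 \cdot 13924 = -18 + 41772 = 41754$)
$\left(m + N{\left(83 \right)}\right) \left(308095 + 372152\right) = \left(41754 + \frac{1}{2} \cdot 83 \left(471 + 83\right)\right) \left(308095 + 372152\right) = \left(41754 + \frac{1}{2} \cdot 83 \cdot 554\right) 680247 = \left(41754 + 22991\right) 680247 = 64745 \cdot 680247 = 44042592015$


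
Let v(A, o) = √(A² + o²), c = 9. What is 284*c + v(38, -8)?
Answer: 2556 + 2*√377 ≈ 2594.8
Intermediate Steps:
284*c + v(38, -8) = 284*9 + √(38² + (-8)²) = 2556 + √(1444 + 64) = 2556 + √1508 = 2556 + 2*√377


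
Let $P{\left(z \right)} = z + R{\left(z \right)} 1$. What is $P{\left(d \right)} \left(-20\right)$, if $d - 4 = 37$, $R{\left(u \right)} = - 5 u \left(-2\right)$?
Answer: $-9020$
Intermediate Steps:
$R{\left(u \right)} = 10 u$
$d = 41$ ($d = 4 + 37 = 41$)
$P{\left(z \right)} = 11 z$ ($P{\left(z \right)} = z + 10 z 1 = z + 10 z = 11 z$)
$P{\left(d \right)} \left(-20\right) = 11 \cdot 41 \left(-20\right) = 451 \left(-20\right) = -9020$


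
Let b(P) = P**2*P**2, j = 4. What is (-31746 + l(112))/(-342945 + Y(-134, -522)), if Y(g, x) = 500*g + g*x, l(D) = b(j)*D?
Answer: 3074/339997 ≈ 0.0090412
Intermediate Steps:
b(P) = P**4
l(D) = 256*D (l(D) = 4**4*D = 256*D)
(-31746 + l(112))/(-342945 + Y(-134, -522)) = (-31746 + 256*112)/(-342945 - 134*(500 - 522)) = (-31746 + 28672)/(-342945 - 134*(-22)) = -3074/(-342945 + 2948) = -3074/(-339997) = -3074*(-1/339997) = 3074/339997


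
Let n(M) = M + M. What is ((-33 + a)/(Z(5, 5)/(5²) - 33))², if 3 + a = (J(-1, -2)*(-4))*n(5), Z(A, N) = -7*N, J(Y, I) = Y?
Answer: 25/1849 ≈ 0.013521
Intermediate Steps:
n(M) = 2*M
a = 37 (a = -3 + (-1*(-4))*(2*5) = -3 + 4*10 = -3 + 40 = 37)
((-33 + a)/(Z(5, 5)/(5²) - 33))² = ((-33 + 37)/((-7*5)/(5²) - 33))² = (4/(-35/25 - 33))² = (4/(-35*1/25 - 33))² = (4/(-7/5 - 33))² = (4/(-172/5))² = (4*(-5/172))² = (-5/43)² = 25/1849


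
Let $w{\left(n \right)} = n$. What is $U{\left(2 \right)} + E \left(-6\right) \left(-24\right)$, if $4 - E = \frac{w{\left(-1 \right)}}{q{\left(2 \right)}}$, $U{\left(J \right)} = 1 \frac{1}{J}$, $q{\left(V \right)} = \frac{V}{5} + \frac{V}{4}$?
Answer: $\frac{1473}{2} \approx 736.5$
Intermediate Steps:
$q{\left(V \right)} = \frac{9 V}{20}$ ($q{\left(V \right)} = V \frac{1}{5} + V \frac{1}{4} = \frac{V}{5} + \frac{V}{4} = \frac{9 V}{20}$)
$U{\left(J \right)} = \frac{1}{J}$
$E = \frac{46}{9}$ ($E = 4 - - \frac{1}{\frac{9}{20} \cdot 2} = 4 - - \frac{1}{\frac{9}{10}} = 4 - \left(-1\right) \frac{10}{9} = 4 - - \frac{10}{9} = 4 + \frac{10}{9} = \frac{46}{9} \approx 5.1111$)
$U{\left(2 \right)} + E \left(-6\right) \left(-24\right) = \frac{1}{2} + \frac{46}{9} \left(-6\right) \left(-24\right) = \frac{1}{2} - -736 = \frac{1}{2} + 736 = \frac{1473}{2}$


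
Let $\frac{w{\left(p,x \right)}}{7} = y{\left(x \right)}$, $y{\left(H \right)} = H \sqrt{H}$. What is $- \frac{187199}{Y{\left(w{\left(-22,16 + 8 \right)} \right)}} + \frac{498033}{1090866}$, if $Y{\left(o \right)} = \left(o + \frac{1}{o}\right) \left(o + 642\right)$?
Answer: $- \frac{452364872428899}{1814559725332298} + \frac{1121696408 \sqrt{6}}{4990236359} \approx 0.30129$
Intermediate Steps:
$y{\left(H \right)} = H^{\frac{3}{2}}$
$w{\left(p,x \right)} = 7 x^{\frac{3}{2}}$
$Y{\left(o \right)} = \left(642 + o\right) \left(o + \frac{1}{o}\right)$ ($Y{\left(o \right)} = \left(o + \frac{1}{o}\right) \left(642 + o\right) = \left(642 + o\right) \left(o + \frac{1}{o}\right)$)
$- \frac{187199}{Y{\left(w{\left(-22,16 + 8 \right)} \right)}} + \frac{498033}{1090866} = - \frac{187199}{1 + \left(7 \left(16 + 8\right)^{\frac{3}{2}}\right)^{2} + 642 \cdot 7 \left(16 + 8\right)^{\frac{3}{2}} + \frac{642}{7 \left(16 + 8\right)^{\frac{3}{2}}}} + \frac{498033}{1090866} = - \frac{187199}{1 + \left(7 \cdot 24^{\frac{3}{2}}\right)^{2} + 642 \cdot 7 \cdot 24^{\frac{3}{2}} + \frac{642}{7 \cdot 24^{\frac{3}{2}}}} + 498033 \cdot \frac{1}{1090866} = - \frac{187199}{1 + \left(7 \cdot 48 \sqrt{6}\right)^{2} + 642 \cdot 7 \cdot 48 \sqrt{6} + \frac{642}{7 \cdot 48 \sqrt{6}}} + \frac{166011}{363622} = - \frac{187199}{1 + \left(336 \sqrt{6}\right)^{2} + 642 \cdot 336 \sqrt{6} + \frac{642}{336 \sqrt{6}}} + \frac{166011}{363622} = - \frac{187199}{1 + 677376 + 215712 \sqrt{6} + 642 \frac{\sqrt{6}}{2016}} + \frac{166011}{363622} = - \frac{187199}{1 + 677376 + 215712 \sqrt{6} + \frac{107 \sqrt{6}}{336}} + \frac{166011}{363622} = - \frac{187199}{677377 + \frac{72479339 \sqrt{6}}{336}} + \frac{166011}{363622} = \frac{166011}{363622} - \frac{187199}{677377 + \frac{72479339 \sqrt{6}}{336}}$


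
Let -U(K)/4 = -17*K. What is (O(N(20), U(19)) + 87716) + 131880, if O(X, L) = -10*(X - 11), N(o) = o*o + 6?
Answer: 215646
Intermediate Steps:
N(o) = 6 + o² (N(o) = o² + 6 = 6 + o²)
U(K) = 68*K (U(K) = -(-68)*K = 68*K)
O(X, L) = 110 - 10*X (O(X, L) = -10*(-11 + X) = 110 - 10*X)
(O(N(20), U(19)) + 87716) + 131880 = ((110 - 10*(6 + 20²)) + 87716) + 131880 = ((110 - 10*(6 + 400)) + 87716) + 131880 = ((110 - 10*406) + 87716) + 131880 = ((110 - 4060) + 87716) + 131880 = (-3950 + 87716) + 131880 = 83766 + 131880 = 215646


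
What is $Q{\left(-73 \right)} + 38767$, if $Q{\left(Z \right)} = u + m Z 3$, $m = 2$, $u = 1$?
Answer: $38330$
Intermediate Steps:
$Q{\left(Z \right)} = 1 + 6 Z$ ($Q{\left(Z \right)} = 1 + 2 Z 3 = 1 + 2 \cdot 3 Z = 1 + 6 Z$)
$Q{\left(-73 \right)} + 38767 = \left(1 + 6 \left(-73\right)\right) + 38767 = \left(1 - 438\right) + 38767 = -437 + 38767 = 38330$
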